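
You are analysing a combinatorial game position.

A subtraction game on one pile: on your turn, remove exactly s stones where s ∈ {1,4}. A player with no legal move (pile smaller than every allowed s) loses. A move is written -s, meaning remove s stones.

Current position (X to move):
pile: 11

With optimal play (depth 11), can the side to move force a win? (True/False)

X winning at [11]: True

[11] X move#1: -1:+1/10*, -4:+1/7
[10] O move#2: -1:-1/9*, -4:-1/6
[9] X move#3: -1:-1/8, -4:+1/5*
[5] O move#4: -1:-1/4*, -4:-1/1
[4] X move#5: -1:-1/3, -4:+1/0*
[0] end (terminal -1, O#6); searched 11 to 11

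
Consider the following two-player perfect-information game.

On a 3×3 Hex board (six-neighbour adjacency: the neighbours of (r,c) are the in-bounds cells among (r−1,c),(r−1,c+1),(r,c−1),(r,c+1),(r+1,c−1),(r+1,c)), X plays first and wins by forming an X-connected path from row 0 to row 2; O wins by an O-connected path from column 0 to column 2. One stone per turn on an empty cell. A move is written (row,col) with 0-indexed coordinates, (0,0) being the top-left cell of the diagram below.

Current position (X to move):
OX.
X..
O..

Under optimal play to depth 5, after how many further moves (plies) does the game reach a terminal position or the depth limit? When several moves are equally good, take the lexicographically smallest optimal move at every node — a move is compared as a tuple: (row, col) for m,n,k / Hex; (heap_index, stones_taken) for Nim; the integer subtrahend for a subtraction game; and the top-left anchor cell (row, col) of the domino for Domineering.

[OX./X../O..] X move#1: (0,2):-1/OXX/X../O.., (1,1):-1/OX./XX./O.., (1,2):+1/OX./X.X/O..*, (2,1):-1/OX./X../OX., (2,2):-1/OX./X../O.X
[OX./X.X/O..] O move#2: (0,2):-1/OXO/X.X/O..*, (1,1):-1/OX./XOX/O.., (2,1):-1/OX./X.X/OO., (2,2):-1/OX./X.X/O.O
[OXO/X.X/O..] X move#3: (1,1):+1/OXO/XXX/O..*, (2,1):-1/OXO/X.X/OX., (2,2):-1/OXO/X.X/O.X
[OXO/XXX/O..] O move#4: (2,1):-1/OXO/XXX/OO.*, (2,2):-1/OXO/XXX/O.O
[OXO/XXX/OO.] X move#5: (2,2):+1/OXO/XXX/OOX*
[OXO/XXX/OOX] end (terminal -1, O#6); searched OX./X../O.. to 5

PV length from [OX./X../O..]: 5 plies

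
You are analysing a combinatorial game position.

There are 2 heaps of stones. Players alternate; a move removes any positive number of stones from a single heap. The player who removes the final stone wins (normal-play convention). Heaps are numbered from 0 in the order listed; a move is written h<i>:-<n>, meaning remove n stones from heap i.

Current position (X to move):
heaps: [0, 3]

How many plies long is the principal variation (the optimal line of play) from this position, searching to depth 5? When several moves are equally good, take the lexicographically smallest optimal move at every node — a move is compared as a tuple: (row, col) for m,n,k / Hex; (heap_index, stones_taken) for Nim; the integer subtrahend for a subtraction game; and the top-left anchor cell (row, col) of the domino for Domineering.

PV length from [(0,3)]: 1 ply

[(0,3)] X move#1: h1:-1:-1/(0,2), h1:-2:-1/(0,1), h1:-3:+1/(0,0)*
[(0,0)] end (terminal -1, O#2); searched (0,3) to 5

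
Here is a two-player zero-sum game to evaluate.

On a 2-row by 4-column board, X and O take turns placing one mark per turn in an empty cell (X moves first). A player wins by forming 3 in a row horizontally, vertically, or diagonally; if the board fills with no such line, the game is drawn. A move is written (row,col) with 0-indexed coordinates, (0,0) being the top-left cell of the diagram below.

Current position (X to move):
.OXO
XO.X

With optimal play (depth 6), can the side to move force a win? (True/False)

ply 1, X at .OXO/XO.X | (0,0)=+0→XOXO/XO.X*; (1,2)=+0→.OXO/XOXX
ply 2, O at XOXO/XO.X | (1,2)=+0→XOXO/XOOX*
ply 3: XOXO/XOOX is terminal +0 (X); from .OXO/XO.X depth 6

X winning at [.OXO/XO.X]: False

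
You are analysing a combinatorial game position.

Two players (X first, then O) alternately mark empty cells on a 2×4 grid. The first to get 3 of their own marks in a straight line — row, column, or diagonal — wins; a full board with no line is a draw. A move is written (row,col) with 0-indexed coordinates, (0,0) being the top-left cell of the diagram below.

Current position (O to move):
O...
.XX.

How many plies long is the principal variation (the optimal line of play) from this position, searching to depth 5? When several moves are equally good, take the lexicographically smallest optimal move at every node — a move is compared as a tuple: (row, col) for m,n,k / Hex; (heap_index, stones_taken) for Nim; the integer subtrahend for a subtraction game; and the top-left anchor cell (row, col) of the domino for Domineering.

p1 O@[O.../.XX.]: (0,1)[OO../.XX.]-1* (0,2)[O.O./.XX.]-1 (0,3)[O..O/.XX.]-1 (1,0)[O.../OXX.]-1 (1,3)[O.../.XXO]-1
p2 X@[OO../.XX.]: (0,2)[OOX./.XX.]+1* (0,3)[OO.X/.XX.]-1 (1,0)[OO../XXX.]+1 (1,3)[OO../.XXX]+1
p3 O@[OOX./.XX.]: (0,3)[OOXO/.XX.]-1* (1,0)[OOX./OXX.]-1 (1,3)[OOX./.XXO]-1
p4 X@[OOXO/.XX.]: (1,0)[OOXO/XXX.]+1* (1,3)[OOXO/.XXX]+1
p5 O@[OOXO/XXX.] terminal -1; root [O.../.XX.] d5

PV length from [O.../.XX.]: 4 plies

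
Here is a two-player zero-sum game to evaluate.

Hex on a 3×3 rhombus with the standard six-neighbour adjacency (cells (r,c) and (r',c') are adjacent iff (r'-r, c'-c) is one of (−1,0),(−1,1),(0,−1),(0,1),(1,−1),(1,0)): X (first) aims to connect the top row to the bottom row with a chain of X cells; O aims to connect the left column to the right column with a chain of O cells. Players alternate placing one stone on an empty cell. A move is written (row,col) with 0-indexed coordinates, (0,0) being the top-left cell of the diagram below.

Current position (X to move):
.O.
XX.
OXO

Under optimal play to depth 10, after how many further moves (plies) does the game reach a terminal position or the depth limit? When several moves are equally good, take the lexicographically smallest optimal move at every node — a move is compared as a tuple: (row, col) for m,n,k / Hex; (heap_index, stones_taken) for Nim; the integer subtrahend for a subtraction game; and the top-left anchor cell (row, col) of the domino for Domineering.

PV length from [.O./XX./OXO]: 1 ply

p1 X@[.O./XX./OXO]: (0,0)[XO./XX./OXO]+1* (0,2)[.OX/XX./OXO]+1 (1,2)[.O./XXX/OXO]+1
p2 O@[XO./XX./OXO] terminal -1; root [.O./XX./OXO] d10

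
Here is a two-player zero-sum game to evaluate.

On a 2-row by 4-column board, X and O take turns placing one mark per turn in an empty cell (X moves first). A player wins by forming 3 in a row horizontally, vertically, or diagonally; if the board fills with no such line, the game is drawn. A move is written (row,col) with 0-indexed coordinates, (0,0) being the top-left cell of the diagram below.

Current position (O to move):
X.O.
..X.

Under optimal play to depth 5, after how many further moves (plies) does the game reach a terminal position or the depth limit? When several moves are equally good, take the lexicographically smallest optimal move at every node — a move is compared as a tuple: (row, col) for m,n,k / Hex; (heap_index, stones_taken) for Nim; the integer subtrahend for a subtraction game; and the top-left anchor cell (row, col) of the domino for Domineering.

PV length from [X.O./..X.]: 5 plies

p1 O@[X.O./..X.]: (0,1)[XOO./..X.]+0* (0,3)[X.OO/..X.]+0 (1,0)[X.O./O.X.]+0 (1,1)[X.O./.OX.]+0 (1,3)[X.O./..XO]+0
p2 X@[XOO./..X.]: (0,3)[XOOX/..X.]+0* (1,0)[XOO./X.X.]-1 (1,1)[XOO./.XX.]-1 (1,3)[XOO./..XX]-1
p3 O@[XOOX/..X.]: (1,0)[XOOX/O.X.]+0* (1,1)[XOOX/.OX.]+0 (1,3)[XOOX/..XO]+0
p4 X@[XOOX/O.X.]: (1,1)[XOOX/OXX.]+0* (1,3)[XOOX/O.XX]+0
p5 O@[XOOX/OXX.]: (1,3)[XOOX/OXXO]+0*
p6 X@[XOOX/OXXO] terminal +0; root [X.O./..X.] d5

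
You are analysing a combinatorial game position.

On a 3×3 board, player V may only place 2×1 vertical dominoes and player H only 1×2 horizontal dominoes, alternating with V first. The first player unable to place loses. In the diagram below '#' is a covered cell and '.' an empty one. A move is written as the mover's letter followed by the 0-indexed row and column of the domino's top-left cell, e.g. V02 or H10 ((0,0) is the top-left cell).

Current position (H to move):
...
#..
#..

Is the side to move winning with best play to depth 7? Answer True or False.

H winning at [.../#../#..]: True

ply 1, H at .../#../#.. | H00=-1→##./#../#..; H01=-1→.##/#../#..; H11=+1→.../###/#..*; H21=-1→.../#../###
ply 2: .../###/#.. is terminal -1 (V); from .../#../#.. depth 7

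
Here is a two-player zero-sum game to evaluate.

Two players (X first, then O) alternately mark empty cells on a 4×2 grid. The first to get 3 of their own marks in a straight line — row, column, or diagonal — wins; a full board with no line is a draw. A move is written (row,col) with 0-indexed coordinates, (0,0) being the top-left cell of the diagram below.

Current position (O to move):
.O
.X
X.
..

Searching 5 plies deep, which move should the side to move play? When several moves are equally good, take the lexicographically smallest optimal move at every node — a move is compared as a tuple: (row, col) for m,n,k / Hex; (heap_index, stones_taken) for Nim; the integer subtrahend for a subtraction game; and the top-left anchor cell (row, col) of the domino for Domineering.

O's best at [.O/.X/X./..]: (0,0)

ply 1, O at .O/.X/X./.. | (0,0)=+0→OO/.X/X./..*; (1,0)=+0→.O/OX/X./..; (2,1)=-1→.O/.X/XO/..; (3,0)=+0→.O/.X/X./O.; (3,1)=-1→.O/.X/X./.O
ply 2, X at OO/.X/X./.. | (1,0)=+0→OO/XX/X./..*; (2,1)=+0→OO/.X/XX/..; (3,0)=+0→OO/.X/X./X.; (3,1)=+0→OO/.X/X./.X
ply 3, O at OO/XX/X./.. | (2,1)=-1→OO/XX/XO/..; (3,0)=+0→OO/XX/X./O.*; (3,1)=-1→OO/XX/X./.O
ply 4, X at OO/XX/X./O. | (2,1)=+0→OO/XX/XX/O.*; (3,1)=+0→OO/XX/X./OX
ply 5, O at OO/XX/XX/O. | (3,1)=+0→OO/XX/XX/OO*
ply 6: OO/XX/XX/OO is terminal +0 (X); from .O/.X/X./.. depth 5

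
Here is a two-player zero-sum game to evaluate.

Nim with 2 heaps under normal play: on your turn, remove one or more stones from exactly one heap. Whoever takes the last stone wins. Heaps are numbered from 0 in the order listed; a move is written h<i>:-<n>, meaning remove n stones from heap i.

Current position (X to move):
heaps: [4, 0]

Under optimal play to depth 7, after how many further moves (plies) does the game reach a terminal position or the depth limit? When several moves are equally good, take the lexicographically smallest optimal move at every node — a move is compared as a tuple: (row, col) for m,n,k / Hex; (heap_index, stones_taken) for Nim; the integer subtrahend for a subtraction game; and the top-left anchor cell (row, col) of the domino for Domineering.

p1 X@[(4,0)]: h0:-1[(3,0)]-1 h0:-2[(2,0)]-1 h0:-3[(1,0)]-1 h0:-4[(0,0)]+1*
p2 O@[(0,0)] terminal -1; root [(4,0)] d7

PV length from [(4,0)]: 1 ply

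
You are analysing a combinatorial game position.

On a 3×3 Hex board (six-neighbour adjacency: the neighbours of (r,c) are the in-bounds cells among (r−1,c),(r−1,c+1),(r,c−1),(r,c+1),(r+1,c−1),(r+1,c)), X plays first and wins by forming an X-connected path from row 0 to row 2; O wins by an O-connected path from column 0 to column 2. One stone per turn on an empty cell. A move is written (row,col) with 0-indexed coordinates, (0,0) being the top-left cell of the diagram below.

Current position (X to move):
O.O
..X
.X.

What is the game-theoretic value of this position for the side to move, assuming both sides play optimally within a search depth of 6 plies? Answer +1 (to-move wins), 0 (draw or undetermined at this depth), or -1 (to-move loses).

[O.O/..X/.X.] X move#1: (0,1):-1/OXO/..X/.X.*, (1,0):-1/O.O/X.X/.X., (1,1):-1/O.O/.XX/.X., (2,0):-1/O.O/..X/XX., (2,2):-1/O.O/..X/.XX
[OXO/..X/.X.] O move#2: (1,0):-1/OXO/O.X/.X., (1,1):+1/OXO/.OX/.X.*, (2,0):-1/OXO/..X/OX., (2,2):-1/OXO/..X/.XO
[OXO/.OX/.X.] X move#3: (1,0):-1/OXO/XOX/.X.*, (2,0):-1/OXO/.OX/XX., (2,2):-1/OXO/.OX/.XX
[OXO/XOX/.X.] O move#4: (2,0):+1/OXO/XOX/OX.*, (2,2):-1/OXO/XOX/.XO
[OXO/XOX/OX.] end (terminal -1, X#5); searched O.O/..X/.X. to 6

value(O.O/..X/.X., X) = -1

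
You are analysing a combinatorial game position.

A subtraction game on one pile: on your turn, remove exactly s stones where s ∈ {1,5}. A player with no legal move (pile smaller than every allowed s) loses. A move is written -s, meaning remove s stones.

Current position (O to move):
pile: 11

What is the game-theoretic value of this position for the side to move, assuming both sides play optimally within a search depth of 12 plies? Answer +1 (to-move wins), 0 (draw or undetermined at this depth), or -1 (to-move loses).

[11] O move#1: -1:+1/10*, -5:+1/6
[10] X move#2: -1:-1/9*, -5:-1/5
[9] O move#3: -1:+1/8*, -5:+1/4
[8] X move#4: -1:-1/7*, -5:-1/3
[7] O move#5: -1:+1/6*, -5:+1/2
[6] X move#6: -1:-1/5*, -5:-1/1
[5] O move#7: -1:+1/4*, -5:+1/0
[4] X move#8: -1:-1/3*
[3] O move#9: -1:+1/2*
[2] X move#10: -1:-1/1*
[1] O move#11: -1:+1/0*
[0] end (terminal -1, X#12); searched 11 to 12

value(11, O) = +1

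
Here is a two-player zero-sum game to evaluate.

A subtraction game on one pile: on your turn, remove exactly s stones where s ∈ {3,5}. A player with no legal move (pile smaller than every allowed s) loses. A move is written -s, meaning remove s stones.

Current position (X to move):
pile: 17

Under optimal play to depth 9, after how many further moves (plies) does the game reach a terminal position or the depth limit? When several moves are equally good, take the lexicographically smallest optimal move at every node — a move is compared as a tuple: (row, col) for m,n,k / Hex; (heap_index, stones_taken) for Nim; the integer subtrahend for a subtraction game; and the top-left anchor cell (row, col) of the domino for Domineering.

[17] X move#1: -3:-1/14*, -5:-1/12
[14] O move#2: -3:-1/11, -5:+1/9*
[9] X move#3: -3:-1/6*, -5:-1/4
[6] O move#4: -3:-1/3, -5:+1/1*
[1] end (terminal -1, X#5); searched 17 to 9

PV length from [17]: 4 plies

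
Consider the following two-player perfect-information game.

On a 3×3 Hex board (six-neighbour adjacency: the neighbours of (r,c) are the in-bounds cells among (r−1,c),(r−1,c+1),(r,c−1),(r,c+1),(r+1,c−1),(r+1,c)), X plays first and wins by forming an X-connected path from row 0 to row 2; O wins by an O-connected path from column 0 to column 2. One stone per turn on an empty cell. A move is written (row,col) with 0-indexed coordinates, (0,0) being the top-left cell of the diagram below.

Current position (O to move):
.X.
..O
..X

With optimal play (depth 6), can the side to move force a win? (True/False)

[.X./..O/..X] O move#1: (0,0):-1/OX./..O/..X, (0,2):-1/.XO/..O/..X, (1,0):-1/.X./O.O/..X, (1,1):+1/.X./.OO/..X*, (2,0):+1/.X./..O/O.X, (2,1):-1/.X./..O/.OX
[.X./.OO/..X] X move#2: (0,0):-1/XX./.OO/..X*, (0,2):-1/.XX/.OO/..X, (1,0):-1/.X./XOO/..X, (2,0):-1/.X./.OO/X.X, (2,1):-1/.X./.OO/.XX
[XX./.OO/..X] O move#3: (0,2):+1/XXO/.OO/..X*, (1,0):+1/XX./OOO/..X, (2,0):+1/XX./.OO/O.X, (2,1):+1/XX./.OO/.OX
[XXO/.OO/..X] X move#4: (1,0):-1/XXO/XOO/..X*, (2,0):-1/XXO/.OO/X.X, (2,1):-1/XXO/.OO/.XX
[XXO/XOO/..X] O move#5: (2,0):+1/XXO/XOO/O.X*, (2,1):-1/XXO/XOO/.OX
[XXO/XOO/O.X] end (terminal -1, X#6); searched .X./..O/..X to 6

O winning at [.X./..O/..X]: True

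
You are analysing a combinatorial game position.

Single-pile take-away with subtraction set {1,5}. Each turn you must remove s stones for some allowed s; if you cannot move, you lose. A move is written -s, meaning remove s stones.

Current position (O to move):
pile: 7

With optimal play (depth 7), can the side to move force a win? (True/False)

p1 O@[7]: -1[6]+1* -5[2]+1
p2 X@[6]: -1[5]-1* -5[1]-1
p3 O@[5]: -1[4]+1* -5[0]+1
p4 X@[4]: -1[3]-1*
p5 O@[3]: -1[2]+1*
p6 X@[2]: -1[1]-1*
p7 O@[1]: -1[0]+1*
p8 X@[0] terminal -1; root [7] d7

O winning at [7]: True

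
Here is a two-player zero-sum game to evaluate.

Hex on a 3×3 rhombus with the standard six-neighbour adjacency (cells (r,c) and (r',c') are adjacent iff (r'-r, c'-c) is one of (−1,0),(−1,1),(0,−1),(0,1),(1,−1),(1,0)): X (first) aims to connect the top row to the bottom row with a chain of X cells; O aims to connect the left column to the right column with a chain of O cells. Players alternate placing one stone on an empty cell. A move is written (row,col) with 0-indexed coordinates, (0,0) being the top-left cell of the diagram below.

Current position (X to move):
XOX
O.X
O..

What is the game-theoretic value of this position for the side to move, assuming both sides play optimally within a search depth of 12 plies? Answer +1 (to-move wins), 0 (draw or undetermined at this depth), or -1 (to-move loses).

p1 X@[XOX/O.X/O..]: (1,1)[XOX/OXX/O..]+1* (2,1)[XOX/O.X/OX.]+1 (2,2)[XOX/O.X/O.X]+1
p2 O@[XOX/OXX/O..]: (2,1)[XOX/OXX/OO.]-1* (2,2)[XOX/OXX/O.O]-1
p3 X@[XOX/OXX/OO.]: (2,2)[XOX/OXX/OOX]+1*
p4 O@[XOX/OXX/OOX] terminal -1; root [XOX/O.X/O..] d12

value(XOX/O.X/O.., X) = +1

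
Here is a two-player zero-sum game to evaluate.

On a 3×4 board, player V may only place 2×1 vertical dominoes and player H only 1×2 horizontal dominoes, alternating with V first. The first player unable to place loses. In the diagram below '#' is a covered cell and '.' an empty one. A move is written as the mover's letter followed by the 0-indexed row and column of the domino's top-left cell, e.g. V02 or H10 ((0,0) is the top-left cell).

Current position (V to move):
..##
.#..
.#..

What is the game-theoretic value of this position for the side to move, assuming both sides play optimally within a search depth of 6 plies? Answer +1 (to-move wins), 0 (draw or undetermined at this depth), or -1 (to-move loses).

[..##/.#../.#..] V move#1: V00:-1/#.##/##../.#.., V10:-1/..##/##../##.., V12:+1/..##/.##./.##.*, V13:+1/..##/.#.#/.#.#
[..##/.##./.##.] H move#2: H00:-1/####/.##./.##.*
[####/.##./.##.] V move#3: V10:+1/####/###./###.*, V13:+1/####/.###/.###
[####/###./###.] end (terminal -1, H#4); searched ..##/.#../.#.. to 6

value(..##/.#../.#.., V) = +1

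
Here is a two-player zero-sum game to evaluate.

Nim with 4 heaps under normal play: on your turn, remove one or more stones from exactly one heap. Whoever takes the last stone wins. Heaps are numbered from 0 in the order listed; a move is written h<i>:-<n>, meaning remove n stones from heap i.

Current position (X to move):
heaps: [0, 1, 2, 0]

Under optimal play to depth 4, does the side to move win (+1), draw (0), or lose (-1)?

ply 1, X at (0,1,2,0) | h1:-1=-1→(0,0,2,0); h2:-1=+1→(0,1,1,0)*; h2:-2=-1→(0,1,0,0)
ply 2, O at (0,1,1,0) | h1:-1=-1→(0,0,1,0)*; h2:-1=-1→(0,1,0,0)
ply 3, X at (0,0,1,0) | h2:-1=+1→(0,0,0,0)*
ply 4: (0,0,0,0) is terminal -1 (O); from (0,1,2,0) depth 4

value((0,1,2,0), X) = +1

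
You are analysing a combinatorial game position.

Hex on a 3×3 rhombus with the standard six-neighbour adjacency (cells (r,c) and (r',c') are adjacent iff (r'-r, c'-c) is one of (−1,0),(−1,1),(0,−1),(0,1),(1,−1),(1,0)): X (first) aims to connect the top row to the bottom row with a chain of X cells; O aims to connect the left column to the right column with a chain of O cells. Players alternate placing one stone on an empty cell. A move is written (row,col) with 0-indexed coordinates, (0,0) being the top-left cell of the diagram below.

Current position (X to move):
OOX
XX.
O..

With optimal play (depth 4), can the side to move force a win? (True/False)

X winning at [OOX/XX./O..]: True

ply 1, X at OOX/XX./O.. | (1,2)=+1→OOX/XXX/O..*; (2,1)=+1→OOX/XX./OX.; (2,2)=+1→OOX/XX./O.X
ply 2, O at OOX/XXX/O.. | (2,1)=-1→OOX/XXX/OO.*; (2,2)=-1→OOX/XXX/O.O
ply 3, X at OOX/XXX/OO. | (2,2)=+1→OOX/XXX/OOX*
ply 4: OOX/XXX/OOX is terminal -1 (O); from OOX/XX./O.. depth 4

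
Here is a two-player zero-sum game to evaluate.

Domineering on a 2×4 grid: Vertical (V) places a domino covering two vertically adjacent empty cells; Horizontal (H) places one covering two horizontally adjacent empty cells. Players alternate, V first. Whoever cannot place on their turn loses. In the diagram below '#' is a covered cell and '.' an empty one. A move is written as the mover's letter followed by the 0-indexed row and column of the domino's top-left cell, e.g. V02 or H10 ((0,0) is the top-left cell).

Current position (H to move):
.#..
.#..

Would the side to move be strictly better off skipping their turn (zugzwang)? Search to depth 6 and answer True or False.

p1 H@[.#../.#..]: H02[.###/.#..]+1* H12[.#../.###]+1
p2 V@[.###/.#..]: V00[####/##..]-1*
p3 H@[####/##..]: H12[####/####]+1*
p4 V@[####/####] terminal -1; root [.#../.#..] d6
suppose H passes — search the same position with V to move:
pass> p1 V@[.#../.#..]: V00[##../##..]-1 V02[.##./.##.]+1* V03[.#.#/.#.#]+1
pass> p2 H@[.##./.##.] terminal -1; root [.#../.#..] d6
for H: play +1, pass -1

zugzwang(.#../.#.., H) = False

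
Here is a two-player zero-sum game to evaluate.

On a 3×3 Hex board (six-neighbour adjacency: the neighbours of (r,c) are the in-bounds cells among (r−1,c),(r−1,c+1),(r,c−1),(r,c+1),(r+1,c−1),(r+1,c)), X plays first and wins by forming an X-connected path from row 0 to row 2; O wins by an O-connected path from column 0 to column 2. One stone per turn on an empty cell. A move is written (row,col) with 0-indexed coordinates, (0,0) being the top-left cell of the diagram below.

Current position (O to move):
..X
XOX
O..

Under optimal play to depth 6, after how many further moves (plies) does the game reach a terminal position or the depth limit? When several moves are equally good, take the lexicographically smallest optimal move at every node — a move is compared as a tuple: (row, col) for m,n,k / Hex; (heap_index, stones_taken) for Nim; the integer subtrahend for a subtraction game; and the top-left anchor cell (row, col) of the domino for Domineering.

PV length from [..X/XOX/O..]: 4 plies

p1 O@[..X/XOX/O..]: (0,0)[O.X/XOX/O..]-1* (0,1)[.OX/XOX/O..]-1 (2,1)[..X/XOX/OO.]-1 (2,2)[..X/XOX/O.O]-1
p2 X@[O.X/XOX/O..]: (0,1)[OXX/XOX/O..]+1* (2,1)[O.X/XOX/OX.]+1 (2,2)[O.X/XOX/O.X]+1
p3 O@[OXX/XOX/O..]: (2,1)[OXX/XOX/OO.]-1* (2,2)[OXX/XOX/O.O]-1
p4 X@[OXX/XOX/OO.]: (2,2)[OXX/XOX/OOX]+1*
p5 O@[OXX/XOX/OOX] terminal -1; root [..X/XOX/O..] d6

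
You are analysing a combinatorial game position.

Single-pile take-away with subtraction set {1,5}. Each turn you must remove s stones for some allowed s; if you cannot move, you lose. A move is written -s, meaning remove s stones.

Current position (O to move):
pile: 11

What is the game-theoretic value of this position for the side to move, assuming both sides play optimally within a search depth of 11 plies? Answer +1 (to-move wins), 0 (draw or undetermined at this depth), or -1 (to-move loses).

value(11, O) = +1

p1 O@[11]: -1[10]+1* -5[6]+1
p2 X@[10]: -1[9]-1* -5[5]-1
p3 O@[9]: -1[8]+1* -5[4]+1
p4 X@[8]: -1[7]-1* -5[3]-1
p5 O@[7]: -1[6]+1* -5[2]+1
p6 X@[6]: -1[5]-1* -5[1]-1
p7 O@[5]: -1[4]+1* -5[0]+1
p8 X@[4]: -1[3]-1*
p9 O@[3]: -1[2]+1*
p10 X@[2]: -1[1]-1*
p11 O@[1]: -1[0]+1*
p12 X@[0] terminal -1; root [11] d11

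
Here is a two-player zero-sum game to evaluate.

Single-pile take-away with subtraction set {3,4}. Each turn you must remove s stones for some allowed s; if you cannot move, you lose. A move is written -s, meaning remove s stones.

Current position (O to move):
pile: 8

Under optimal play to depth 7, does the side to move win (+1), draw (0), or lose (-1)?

value(8, O) = -1

p1 O@[8]: -3[5]-1* -4[4]-1
p2 X@[5]: -3[2]+1* -4[1]+1
p3 O@[2] terminal -1; root [8] d7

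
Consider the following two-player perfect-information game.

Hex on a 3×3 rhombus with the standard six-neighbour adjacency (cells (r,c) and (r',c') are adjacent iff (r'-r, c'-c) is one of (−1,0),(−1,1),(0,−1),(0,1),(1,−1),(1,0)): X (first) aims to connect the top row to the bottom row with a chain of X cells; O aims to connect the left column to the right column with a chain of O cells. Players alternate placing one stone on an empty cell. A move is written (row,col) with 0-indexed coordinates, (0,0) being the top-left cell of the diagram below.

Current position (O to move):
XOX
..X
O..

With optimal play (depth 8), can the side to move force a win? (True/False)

O winning at [XOX/..X/O..]: False

ply 1, O at XOX/..X/O.. | (1,0)=-1→XOX/O.X/O..*; (1,1)=-1→XOX/.OX/O..; (2,1)=-1→XOX/..X/OO.; (2,2)=-1→XOX/..X/O.O
ply 2, X at XOX/O.X/O.. | (1,1)=+1→XOX/OXX/O..*; (2,1)=+1→XOX/O.X/OX.; (2,2)=+1→XOX/O.X/O.X
ply 3, O at XOX/OXX/O.. | (2,1)=-1→XOX/OXX/OO.*; (2,2)=-1→XOX/OXX/O.O
ply 4, X at XOX/OXX/OO. | (2,2)=+1→XOX/OXX/OOX*
ply 5: XOX/OXX/OOX is terminal -1 (O); from XOX/..X/O.. depth 8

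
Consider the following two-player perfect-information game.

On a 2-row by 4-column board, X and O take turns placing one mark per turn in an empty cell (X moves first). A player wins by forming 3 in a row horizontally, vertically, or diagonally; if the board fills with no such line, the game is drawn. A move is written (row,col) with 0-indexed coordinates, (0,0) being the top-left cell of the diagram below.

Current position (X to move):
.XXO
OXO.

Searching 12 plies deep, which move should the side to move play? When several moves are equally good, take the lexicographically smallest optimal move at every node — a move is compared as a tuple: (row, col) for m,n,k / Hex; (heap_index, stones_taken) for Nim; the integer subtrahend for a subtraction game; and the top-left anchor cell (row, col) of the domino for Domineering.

ply 1, X at .XXO/OXO. | (0,0)=+1→XXXO/OXO.*; (1,3)=+0→.XXO/OXOX
ply 2: XXXO/OXO. is terminal -1 (O); from .XXO/OXO. depth 12

X's best at [.XXO/OXO.]: (0,0)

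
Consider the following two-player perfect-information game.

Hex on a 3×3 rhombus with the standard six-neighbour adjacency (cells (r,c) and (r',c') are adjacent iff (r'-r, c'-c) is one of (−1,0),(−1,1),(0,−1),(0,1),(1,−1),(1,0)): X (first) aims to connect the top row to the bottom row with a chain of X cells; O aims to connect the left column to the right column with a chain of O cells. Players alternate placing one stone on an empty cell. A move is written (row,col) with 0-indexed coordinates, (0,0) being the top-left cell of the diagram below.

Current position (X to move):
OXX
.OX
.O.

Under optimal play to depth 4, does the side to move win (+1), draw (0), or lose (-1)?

ply 1, X at OXX/.OX/.O. | (1,0)=+1→OXX/XOX/.O.*; (2,0)=+1→OXX/.OX/XO.; (2,2)=+1→OXX/.OX/.OX
ply 2, O at OXX/XOX/.O. | (2,0)=-1→OXX/XOX/OO.*; (2,2)=-1→OXX/XOX/.OO
ply 3, X at OXX/XOX/OO. | (2,2)=+1→OXX/XOX/OOX*
ply 4: OXX/XOX/OOX is terminal -1 (O); from OXX/.OX/.O. depth 4

value(OXX/.OX/.O., X) = +1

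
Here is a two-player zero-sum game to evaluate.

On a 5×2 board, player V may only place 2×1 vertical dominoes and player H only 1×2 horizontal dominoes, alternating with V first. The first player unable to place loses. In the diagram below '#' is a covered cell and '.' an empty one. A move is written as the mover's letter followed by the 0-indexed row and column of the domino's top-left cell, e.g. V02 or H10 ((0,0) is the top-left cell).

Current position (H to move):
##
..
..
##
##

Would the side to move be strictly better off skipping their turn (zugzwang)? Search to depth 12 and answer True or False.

zugzwang(##/../../##/##, H) = False

p1 H@[##/../../##/##]: H10[##/##/../##/##]+1* H20[##/../##/##/##]+1
p2 V@[##/##/../##/##] terminal -1; root [##/../../##/##] d12
if H skipped the turn, V would face:
~ p1 V@[##/../../##/##]: V10[##/#./#./##/##]+1* V11[##/.#/.#/##/##]+1
~ p2 H@[##/#./#./##/##] terminal -1; root [##/../../##/##] d12
compare (H): move=+1 vs pass=-1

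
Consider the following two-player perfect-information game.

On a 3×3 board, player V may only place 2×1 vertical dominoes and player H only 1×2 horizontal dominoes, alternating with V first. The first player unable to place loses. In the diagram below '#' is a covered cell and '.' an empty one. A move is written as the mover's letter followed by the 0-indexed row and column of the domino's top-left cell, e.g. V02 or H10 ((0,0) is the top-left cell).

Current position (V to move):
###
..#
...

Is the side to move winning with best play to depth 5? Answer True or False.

[###/..#/...] V move#1: V10:-1/###/#.#/#.., V11:+1/###/.##/.#.*
[###/.##/.#.] end (terminal -1, H#2); searched ###/..#/... to 5

V winning at [###/..#/...]: True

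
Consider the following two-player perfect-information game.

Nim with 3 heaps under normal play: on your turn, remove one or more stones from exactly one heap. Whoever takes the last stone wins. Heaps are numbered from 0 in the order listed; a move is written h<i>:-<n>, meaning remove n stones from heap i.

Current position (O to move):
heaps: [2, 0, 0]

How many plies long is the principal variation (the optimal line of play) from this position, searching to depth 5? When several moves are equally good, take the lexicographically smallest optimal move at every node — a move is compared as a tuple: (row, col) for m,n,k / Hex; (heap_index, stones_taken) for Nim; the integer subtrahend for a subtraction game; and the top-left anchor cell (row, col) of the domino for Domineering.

PV length from [(2,0,0)]: 1 ply

[(2,0,0)] O move#1: h0:-1:-1/(1,0,0), h0:-2:+1/(0,0,0)*
[(0,0,0)] end (terminal -1, X#2); searched (2,0,0) to 5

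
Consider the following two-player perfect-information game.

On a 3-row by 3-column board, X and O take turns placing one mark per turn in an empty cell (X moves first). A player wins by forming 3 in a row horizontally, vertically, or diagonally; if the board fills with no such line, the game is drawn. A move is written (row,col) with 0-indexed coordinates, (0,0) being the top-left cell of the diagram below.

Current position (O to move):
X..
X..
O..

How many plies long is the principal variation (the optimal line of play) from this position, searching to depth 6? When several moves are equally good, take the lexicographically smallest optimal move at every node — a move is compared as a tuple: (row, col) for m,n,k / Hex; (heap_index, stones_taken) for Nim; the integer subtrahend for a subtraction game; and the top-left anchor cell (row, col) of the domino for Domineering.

ply 1, O at X../X../O.. | (0,1)=-1→XO./X../O..; (0,2)=-1→X.O/X../O..; (1,1)=+0→X../XO./O..; (1,2)=+0→X../X.O/O..; (2,1)=+1→X../X../OO.*; (2,2)=+1→X../X../O.O
ply 2, X at X../X../OO. | (0,1)=-1→XX./X../OO.*; (0,2)=-1→X.X/X../OO.; (1,1)=-1→X../XX./OO.; (1,2)=-1→X../X.X/OO.; (2,2)=-1→X../X../OOX
ply 3, O at XX./X../OO. | (0,2)=+1→XXO/X../OO.*; (1,1)=-1→XX./XO./OO.; (1,2)=-1→XX./X.O/OO.; (2,2)=+1→XX./X../OOO
ply 4, X at XXO/X../OO. | (1,1)=-1→XXO/XX./OO.*; (1,2)=-1→XXO/X.X/OO.; (2,2)=-1→XXO/X../OOX
ply 5, O at XXO/XX./OO. | (1,2)=-1→XXO/XXO/OO.; (2,2)=+1→XXO/XX./OOO*
ply 6: XXO/XX./OOO is terminal -1 (X); from X../X../O.. depth 6

PV length from [X../X../O..]: 5 plies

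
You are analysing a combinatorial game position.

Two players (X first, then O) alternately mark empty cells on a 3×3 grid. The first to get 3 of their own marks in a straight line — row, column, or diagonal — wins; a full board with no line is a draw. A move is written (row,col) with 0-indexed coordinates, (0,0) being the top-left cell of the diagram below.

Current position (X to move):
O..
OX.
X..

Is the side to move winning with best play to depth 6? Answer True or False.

[O../OX./X..] X move#1: (0,1):+1/OX./OX./X..*, (0,2):+1/O.X/OX./X.., (1,2):+0/O../OXX/X.., (2,1):+1/O../OX./XX., (2,2):+1/O../OX./X.X
[OX./OX./X..] O move#2: (0,2):-1/OXO/OX./X..*, (1,2):-1/OX./OXO/X.., (2,1):-1/OX./OX./XO., (2,2):-1/OX./OX./X.O
[OXO/OX./X..] X move#3: (1,2):+0/OXO/OXX/X.., (2,1):+1/OXO/OX./XX.*, (2,2):+0/OXO/OX./X.X
[OXO/OX./XX.] end (terminal -1, O#4); searched O../OX./X.. to 6

X winning at [O../OX./X..]: True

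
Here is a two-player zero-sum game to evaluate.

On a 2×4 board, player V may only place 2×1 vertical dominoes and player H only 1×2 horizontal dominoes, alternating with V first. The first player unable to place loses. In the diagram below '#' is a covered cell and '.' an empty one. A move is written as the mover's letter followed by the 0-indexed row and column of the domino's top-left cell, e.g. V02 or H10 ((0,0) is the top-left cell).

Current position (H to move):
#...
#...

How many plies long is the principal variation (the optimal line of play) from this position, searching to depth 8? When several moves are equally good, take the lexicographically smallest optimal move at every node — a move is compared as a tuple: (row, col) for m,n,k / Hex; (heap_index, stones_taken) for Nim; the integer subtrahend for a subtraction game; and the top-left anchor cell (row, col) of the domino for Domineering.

PV length from [#.../#...]: 3 plies

p1 H@[#.../#...]: H01[###./#...]+1* H02[#.##/#...]+1 H11[#.../###.]+1 H12[#.../#.##]+1
p2 V@[###./#...]: V03[####/#..#]-1*
p3 H@[####/#..#]: H11[####/####]+1*
p4 V@[####/####] terminal -1; root [#.../#...] d8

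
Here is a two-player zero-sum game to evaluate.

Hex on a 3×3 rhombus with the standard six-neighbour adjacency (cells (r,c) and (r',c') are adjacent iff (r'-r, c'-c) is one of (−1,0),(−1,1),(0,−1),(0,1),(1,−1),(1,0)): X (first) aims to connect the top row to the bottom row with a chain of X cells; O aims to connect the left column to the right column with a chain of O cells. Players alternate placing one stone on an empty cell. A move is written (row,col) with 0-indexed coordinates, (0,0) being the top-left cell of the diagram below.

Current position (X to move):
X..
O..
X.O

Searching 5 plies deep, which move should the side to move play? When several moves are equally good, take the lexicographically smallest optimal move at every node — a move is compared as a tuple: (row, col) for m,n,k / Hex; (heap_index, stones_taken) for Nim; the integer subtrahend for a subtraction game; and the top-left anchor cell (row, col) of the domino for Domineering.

ply 1, X at X../O../X.O | (0,1)=-1→XX./O../X.O; (0,2)=-1→X.X/O../X.O; (1,1)=+1→X../OX./X.O*; (1,2)=-1→X../O.X/X.O; (2,1)=-1→X../O../XXO
ply 2, O at X../OX./X.O | (0,1)=-1→XO./OX./X.O*; (0,2)=-1→X.O/OX./X.O; (1,2)=-1→X../OXO/X.O; (2,1)=-1→X../OX./XOO
ply 3, X at XO./OX./X.O | (0,2)=+1→XOX/OX./X.O*; (1,2)=-1→XO./OXX/X.O; (2,1)=-1→XO./OX./XXO
ply 4: XOX/OX./X.O is terminal -1 (O); from X../O../X.O depth 5

X's best at [X../O../X.O]: (1,1)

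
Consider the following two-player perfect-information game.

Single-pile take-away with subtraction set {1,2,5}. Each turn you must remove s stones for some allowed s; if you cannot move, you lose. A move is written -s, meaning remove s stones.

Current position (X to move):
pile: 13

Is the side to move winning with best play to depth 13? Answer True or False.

ply 1, X at 13 | -1=+1→12*; -2=-1→11; -5=-1→8
ply 2, O at 12 | -1=-1→11*; -2=-1→10; -5=-1→7
ply 3, X at 11 | -1=-1→10; -2=+1→9*; -5=+1→6
ply 4, O at 9 | -1=-1→8*; -2=-1→7; -5=-1→4
ply 5, X at 8 | -1=-1→7; -2=+1→6*; -5=+1→3
ply 6, O at 6 | -1=-1→5*; -2=-1→4; -5=-1→1
ply 7, X at 5 | -1=-1→4; -2=+1→3*; -5=+1→0
ply 8, O at 3 | -1=-1→2*; -2=-1→1
ply 9, X at 2 | -1=-1→1; -2=+1→0*
ply 10: 0 is terminal -1 (O); from 13 depth 13

X winning at [13]: True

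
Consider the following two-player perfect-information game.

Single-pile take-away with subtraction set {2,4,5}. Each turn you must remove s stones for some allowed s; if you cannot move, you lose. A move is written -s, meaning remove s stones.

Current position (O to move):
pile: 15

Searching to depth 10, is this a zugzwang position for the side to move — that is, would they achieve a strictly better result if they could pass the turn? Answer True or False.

p1 O@[15]: -2[13]-1* -4[11]-1 -5[10]-1
p2 X@[13]: -2[11]-1 -4[9]-1 -5[8]+1*
p3 O@[8]: -2[6]-1* -4[4]-1 -5[3]-1
p4 X@[6]: -2[4]-1 -4[2]-1 -5[1]+1*
p5 O@[1] terminal -1; root [15] d10
if O skipped the turn, X would face:
~ p1 X@[15]: -2[13]-1* -4[11]-1 -5[10]-1
~ p2 O@[13]: -2[11]-1 -4[9]-1 -5[8]+1*
~ p3 X@[8]: -2[6]-1* -4[4]-1 -5[3]-1
~ p4 O@[6]: -2[4]-1 -4[2]-1 -5[1]+1*
~ p5 X@[1] terminal -1; root [15] d10
compare (O): move=-1 vs pass=+1

zugzwang(15, O) = True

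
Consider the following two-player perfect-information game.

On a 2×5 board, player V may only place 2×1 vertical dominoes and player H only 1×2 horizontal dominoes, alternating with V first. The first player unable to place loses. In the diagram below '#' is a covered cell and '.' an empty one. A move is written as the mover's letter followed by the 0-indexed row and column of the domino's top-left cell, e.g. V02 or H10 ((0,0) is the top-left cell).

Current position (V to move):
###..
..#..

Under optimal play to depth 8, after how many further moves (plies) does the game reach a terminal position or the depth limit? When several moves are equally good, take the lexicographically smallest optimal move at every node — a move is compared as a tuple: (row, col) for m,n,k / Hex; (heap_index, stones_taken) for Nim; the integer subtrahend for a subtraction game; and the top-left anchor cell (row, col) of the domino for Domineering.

PV length from [###../..#..]: 3 plies

[###../..#..] V move#1: V03:+1/####./..##.*, V04:+1/###.#/..#.#
[####./..##.] H move#2: H10:-1/####./####.*
[####./####.] V move#3: V04:+1/#####/#####*
[#####/#####] end (terminal -1, H#4); searched ###../..#.. to 8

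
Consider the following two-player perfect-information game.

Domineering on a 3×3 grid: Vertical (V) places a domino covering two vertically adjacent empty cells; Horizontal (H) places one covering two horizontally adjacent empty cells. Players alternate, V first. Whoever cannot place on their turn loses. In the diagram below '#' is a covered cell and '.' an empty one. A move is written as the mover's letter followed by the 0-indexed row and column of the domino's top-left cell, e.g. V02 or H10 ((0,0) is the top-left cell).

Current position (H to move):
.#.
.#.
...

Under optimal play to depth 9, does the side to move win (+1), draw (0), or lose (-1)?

[.#./.#./...] H move#1: H20:-1/.#./.#./##.*, H21:-1/.#./.#./.##
[.#./.#./##.] V move#2: V00:+1/##./##./##.*, V02:+1/.##/.##/##., V12:+1/.#./.##/###
[##./##./##.] end (terminal -1, H#3); searched .#./.#./... to 9

value(.#./.#./..., H) = -1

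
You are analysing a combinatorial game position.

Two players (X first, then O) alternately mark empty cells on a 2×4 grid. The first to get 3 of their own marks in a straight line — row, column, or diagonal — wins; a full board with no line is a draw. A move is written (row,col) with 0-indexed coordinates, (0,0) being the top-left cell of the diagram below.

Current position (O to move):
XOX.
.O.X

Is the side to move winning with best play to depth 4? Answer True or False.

O winning at [XOX./.O.X]: False

p1 O@[XOX./.O.X]: (0,3)[XOXO/.O.X]+0* (1,0)[XOX./OO.X]+0 (1,2)[XOX./.OOX]+0
p2 X@[XOXO/.O.X]: (1,0)[XOXO/XO.X]+0* (1,2)[XOXO/.OXX]+0
p3 O@[XOXO/XO.X]: (1,2)[XOXO/XOOX]+0*
p4 X@[XOXO/XOOX] terminal +0; root [XOX./.O.X] d4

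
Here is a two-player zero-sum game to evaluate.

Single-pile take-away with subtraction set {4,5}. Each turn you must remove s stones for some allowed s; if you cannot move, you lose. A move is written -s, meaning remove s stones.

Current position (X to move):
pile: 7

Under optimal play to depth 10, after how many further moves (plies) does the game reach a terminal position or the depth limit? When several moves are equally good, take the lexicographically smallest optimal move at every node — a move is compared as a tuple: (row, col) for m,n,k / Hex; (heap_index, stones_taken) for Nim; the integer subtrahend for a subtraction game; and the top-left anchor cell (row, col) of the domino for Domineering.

PV length from [7]: 1 ply

[7] X move#1: -4:+1/3*, -5:+1/2
[3] end (terminal -1, O#2); searched 7 to 10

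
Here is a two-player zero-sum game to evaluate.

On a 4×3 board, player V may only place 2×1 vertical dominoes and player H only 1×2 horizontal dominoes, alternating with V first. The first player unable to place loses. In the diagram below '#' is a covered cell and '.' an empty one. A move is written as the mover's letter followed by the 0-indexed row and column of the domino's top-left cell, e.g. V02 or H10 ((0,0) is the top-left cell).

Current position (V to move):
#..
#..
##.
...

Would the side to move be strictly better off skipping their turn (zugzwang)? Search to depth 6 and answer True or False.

ply 1, V at #../#../##./... | V01=+1→##./##./##./...*; V02=+1→#.#/#.#/##./...; V12=-1→#../#.#/###/...; V22=-1→#../#../###/..#
ply 2, H at ##./##./##./... | H30=-1→##./##./##./##.*; H31=-1→##./##./##./.##
ply 3, V at ##./##./##./##. | V02=+1→###/###/##./##.*; V12=+1→##./###/###/##.; V22=+1→##./##./###/###
ply 4: ###/###/##./##. is terminal -1 (H); from #../#../##./... depth 6
if V skipped the turn, H would face:
~ ply 1, H at #../#../##./... | H01=+1→###/#../##./...*; H11=+1→#../###/##./...; H30=-1→#../#../##./##.; H31=-1→#../#../##./.##
~ ply 2, V at ###/#../##./... | V12=-1→###/#.#/###/...*; V22=-1→###/#../###/..#
~ ply 3, H at ###/#.#/###/... | H30=+1→###/#.#/###/##.*; H31=+1→###/#.#/###/.##
~ ply 4: ###/#.#/###/##. is terminal -1 (V); from #../#../##./... depth 6
compare (V): move=+1 vs pass=-1

zugzwang(#../#../##./..., V) = False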